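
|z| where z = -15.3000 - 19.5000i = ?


|z| = sqrt((-15.3)^2 + (-19.5)^2) = sqrt(234.09 + 380.25) = sqrt(614.34) = 24.7859

|z| = 24.7859


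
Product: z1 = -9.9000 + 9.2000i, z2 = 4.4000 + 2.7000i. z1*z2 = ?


Real = -9.9*4.4 - 9.2*2.7 = -43.56 - 24.84 = -68.4
Imag = -9.9*2.7 + 4.4*9.2 = -26.73 + 40.48 = 13.75

-68.4000 + 13.7500i


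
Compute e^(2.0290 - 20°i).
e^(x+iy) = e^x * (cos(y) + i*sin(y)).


e^2.0290 = 7.60648
cos(-20°) = 0.93969
sin(-20°) = -0.34202
Real = 7.60648*0.93969 = 7.1477
Imag = 7.60648*(-0.34202) = -2.6016

7.1477 - 2.6016i


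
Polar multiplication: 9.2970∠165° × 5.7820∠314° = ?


r = 9.2970 * 5.7820 = 53.7553
theta = 165° + 314° = 479° = 119° (mod 360)

53.7553 cis(119°)


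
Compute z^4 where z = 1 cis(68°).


r^4 = 1^4 = 1
n*theta = 4*68° = 272° = 272° (mod 360)
a = 1*cos(272°) = 0.0349
b = 1*sin(272°) = -0.9994

1 cis(272°) = 0.0349 - 0.9994i


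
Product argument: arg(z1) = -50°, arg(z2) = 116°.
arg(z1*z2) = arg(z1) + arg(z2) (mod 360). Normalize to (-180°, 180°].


arg(z1*z2) = -50° + 116° = 66°
Normalized to (-180°, 180°]: 66°

66°


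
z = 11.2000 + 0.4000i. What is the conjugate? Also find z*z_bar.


z_bar = 11.2000 - 0.4000i
z*z_bar = 11.2^2 + 0.4^2 = 125.44 + 0.16 = 125.6

z_bar = 11.2000 - 0.4000i, z*z_bar = 125.6


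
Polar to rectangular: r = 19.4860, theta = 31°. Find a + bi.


a = 19.4860*cos(31°) = 19.4860*0.85717 = 16.7028
b = 19.4860*sin(31°) = 19.4860*0.515038 = 10.0360

16.7028 + 10.0360i


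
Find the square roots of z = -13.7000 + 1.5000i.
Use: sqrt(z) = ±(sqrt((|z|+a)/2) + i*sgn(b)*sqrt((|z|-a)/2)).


|z| = sqrt(187.69+2.25) = 13.7819
sqrt((|z|+a)/2) = sqrt((13.7819+(-13.7))/2) = sqrt(0.0409) = 0.2023
sqrt((|z|-a)/2) = sqrt((13.7819-(-13.7))/2) = sqrt(13.7409) = 3.7069

±(0.2023 + 3.7069i) i.e. 0.2023 + 3.7069i and -0.2023 - 3.7069i


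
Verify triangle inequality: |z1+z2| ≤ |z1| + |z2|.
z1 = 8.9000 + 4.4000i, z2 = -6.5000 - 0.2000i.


|z1| = sqrt(8.9^2 + 4.4^2) = sqrt(98.57) = 9.9282
|z2| = sqrt((-6.5)^2 + (-0.2)^2) = sqrt(42.29) = 6.5031
z1+z2 = 2.4000 + 4.2000i
|z1+z2| = sqrt(23.4) = 4.8374
|z1|+|z2| = 9.9282 + 6.5031 = 16.4313

|z1+z2| = 4.8374 ≤ |z1|+|z2| = 16.4313 (verified)


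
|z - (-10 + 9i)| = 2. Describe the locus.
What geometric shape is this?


|z - z0| = r is a circle with center z0 and radius r.
Center = (-10, 9), radius = 2

Circle with center (-10, 9) and radius 2


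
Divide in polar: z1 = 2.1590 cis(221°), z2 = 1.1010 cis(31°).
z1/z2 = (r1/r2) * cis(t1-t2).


r = 2.1590 / 1.1010 = 1.9609
theta = 221° - 31° = 190° = 190° (mod 360)

1.9609 cis(190°)


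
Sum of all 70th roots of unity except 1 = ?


With w = e^(2*pi*i/70), all 70 of the 70th roots of unity w^0 = 1, w, ..., w^(69) sum to 0: 1 + w + ... + w^(69) = (1 - w^70)/(1 - w) = 0 since w^70 = 1, w ≠ 1.
Removing the root 1: w + w^2 + ... + w^(69) = 0 - 1 = -1

Sum = -1


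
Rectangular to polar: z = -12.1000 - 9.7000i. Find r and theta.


r = sqrt(146.41+94.09) = sqrt(240.5) = 15.5081
theta = atan2(-9.7, -12.1) = -141.2825 degrees

r = 15.5081, theta = -141.2825 degrees


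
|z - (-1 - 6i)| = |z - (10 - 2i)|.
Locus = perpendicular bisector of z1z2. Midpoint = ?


Equal distances means the locus is the perpendicular bisector of z1 and z2.
Midpoint = ((-1+10)/2, (-6+(-2))/2) = (4.5000, -4.0000)

Perpendicular bisector through (4.5000, -4.0000)


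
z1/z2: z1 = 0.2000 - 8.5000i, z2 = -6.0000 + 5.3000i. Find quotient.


Conjugate of z2 = -6.0000 - 5.3000i
Numerator: (0.2000 - 8.5000i)(-6.0000 - 5.3000i) = -46.2500 + 49.9400i
Denominator: (-6)^2 + 5.3^2 = 64.09
Result = (-46.2500 + 49.9400i)/64.09

-0.7216 + 0.7792i


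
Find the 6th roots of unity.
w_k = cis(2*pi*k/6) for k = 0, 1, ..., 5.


The 6th roots of unity are cis(360k/6°) for k=0..5
Angle step = 360/6 = 60°
Primitive root: cis(60°)
Primitive root = 0.5000 + 0.8660i

6 roots at angles: 0°, 60°, 120°, 180°, 240°, 300°


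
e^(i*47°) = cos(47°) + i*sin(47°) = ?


cos(47°) = 0.6820
sin(47°) = 0.7314

e^(i*47°) = 0.6820 + 0.7314i


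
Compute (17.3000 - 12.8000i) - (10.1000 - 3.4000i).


Real: 17.3 - 10.1 = 7.2
Imag: -12.8 + 3.4 = -9.4

7.2000 - 9.4000i


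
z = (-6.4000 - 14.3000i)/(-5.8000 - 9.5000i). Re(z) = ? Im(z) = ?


Multiply by conjugate: (-6.4000 - 14.3000i)(-5.8000 + 9.5000i) / ((-5.8)^2 + (-9.5)^2)
Numerator real = -6.4*(-5.8) - (14.3)*(-9.5) = 172.97
Numerator imag = -14.3*(-5.8) - (-6.4)*(-9.5) = 22.14
Denominator = 123.89
Re(z) = 172.97/123.89 = 1.3962
Im(z) = 22.14/123.89 = 0.1787

Re(z) = 1.3962, Im(z) = 0.1787


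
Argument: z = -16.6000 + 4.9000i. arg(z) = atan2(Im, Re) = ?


Re = -16.6, Im = 4.9
arg = atan2(4.9, -16.6) = 163.5544 degrees

arg(z) = 163.5544 degrees


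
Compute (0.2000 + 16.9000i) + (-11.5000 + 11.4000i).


Real: 0.2 - 11.5 = -11.3
Imag: 16.9 + 11.4 = 28.3

-11.3000 + 28.3000i


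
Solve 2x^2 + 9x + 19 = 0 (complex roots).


disc = 9^2 - 4*2*19 = 81 - 152 = -71
sqrt(|disc|) = sqrt(71) = 8.4261
Real part = -9/(2*2) = -2.2500
Imag part = 8.4261/(2*2) = 2.1065

-2.2500 ± 2.1065i


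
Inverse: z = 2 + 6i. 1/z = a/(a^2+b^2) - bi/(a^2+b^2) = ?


|z|^2 = 4+36 = 40
1/z = (2 - 6i)/40

1/z = 0.0500 - 0.1500i


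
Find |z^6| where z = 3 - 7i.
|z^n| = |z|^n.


|z| = sqrt(9+49) = sqrt(58) = 7.6158
|z^6| = |z|^6 = (sqrt(58))^6 = 58^3 = 195112

|z^6| = 195112


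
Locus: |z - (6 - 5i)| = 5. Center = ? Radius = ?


|z - z0| = r is a circle with center z0 and radius r.
Center = (6, -5), radius = 5

Circle with center (6, -5) and radius 5


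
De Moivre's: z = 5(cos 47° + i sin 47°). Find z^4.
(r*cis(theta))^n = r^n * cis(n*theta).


r^4 = 5^4 = 625
n*theta = 4*47° = 188° = 188° (mod 360)
a = 625*cos(188°) = -618.9175
b = 625*sin(188°) = -86.9832

625 cis(188°) = -618.9175 - 86.9832i


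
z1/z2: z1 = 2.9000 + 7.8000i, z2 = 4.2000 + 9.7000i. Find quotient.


Conjugate of z2 = 4.2000 - 9.7000i
Numerator: (2.9000 + 7.8000i)(4.2000 - 9.7000i) = 87.8400 + 4.6300i
Denominator: 4.2^2 + 9.7^2 = 111.73
Result = (87.8400 + 4.6300i)/111.73

0.7862 + 0.0414i


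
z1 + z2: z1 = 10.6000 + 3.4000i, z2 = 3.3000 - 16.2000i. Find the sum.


Real: 10.6 + 3.3 = 13.9
Imag: 3.4 - 16.2 = -12.8

13.9000 - 12.8000i


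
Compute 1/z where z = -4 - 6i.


|z|^2 = 16+36 = 52
1/z = (-4 + 6i)/52

1/z = -0.0769 + 0.1154i


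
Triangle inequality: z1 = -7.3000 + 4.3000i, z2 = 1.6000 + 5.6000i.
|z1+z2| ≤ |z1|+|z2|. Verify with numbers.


|z1| = sqrt((-7.3)^2 + 4.3^2) = sqrt(71.78) = 8.4723
|z2| = sqrt(1.6^2 + 5.6^2) = sqrt(33.92) = 5.8241
z1+z2 = -5.7000 + 9.9000i
|z1+z2| = sqrt(130.5) = 11.4237
|z1|+|z2| = 8.4723 + 5.8241 = 14.2964

|z1+z2| = 11.4237 ≤ |z1|+|z2| = 14.2964 (verified)


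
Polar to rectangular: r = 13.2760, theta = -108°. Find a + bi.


a = 13.2760*cos(-108°) = 13.2760*(-0.30902) = -4.1025
b = 13.2760*sin(-108°) = 13.2760*(-0.951057) = -12.6262

-4.1025 - 12.6262i


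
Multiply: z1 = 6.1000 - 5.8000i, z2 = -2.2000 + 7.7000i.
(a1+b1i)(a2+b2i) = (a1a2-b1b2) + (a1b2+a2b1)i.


Real = 6.1*(-2.2) - (-5.8)*7.7 = -13.42 - (-44.66) = 31.24
Imag = 6.1*7.7 - (2.2)*(-5.8) = 46.97 + 12.76 = 59.73

31.2400 + 59.7300i


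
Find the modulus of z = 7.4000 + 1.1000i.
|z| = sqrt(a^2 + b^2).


|z| = sqrt(7.4^2 + 1.1^2) = sqrt(54.76 + 1.21) = sqrt(55.97) = 7.4813

|z| = 7.4813


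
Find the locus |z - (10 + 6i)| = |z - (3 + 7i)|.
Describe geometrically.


Equal distances means the locus is the perpendicular bisector of z1 and z2.
Midpoint = ((10+3)/2, (6+7)/2) = (6.5000, 6.5000)

Perpendicular bisector through (6.5000, 6.5000)


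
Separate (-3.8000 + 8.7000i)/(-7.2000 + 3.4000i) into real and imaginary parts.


Multiply by conjugate: (-3.8000 + 8.7000i)(-7.2000 - 3.4000i) / ((-7.2)^2 + 3.4^2)
Numerator real = -3.8*(-7.2) + 8.7*3.4 = 56.94
Numerator imag = 8.7*(-7.2) - (-3.8)*3.4 = -49.72
Denominator = 63.4
Re(z) = 56.94/63.4 = 0.8981
Im(z) = -49.72/63.4 = -0.7842

Re(z) = 0.8981, Im(z) = -0.7842


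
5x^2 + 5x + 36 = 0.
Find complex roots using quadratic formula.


disc = 5^2 - 4*5*36 = 25 - 720 = -695
sqrt(|disc|) = sqrt(695) = 26.3629
Real part = -5/(2*5) = -0.5000
Imag part = 26.3629/(2*5) = 2.6363

-0.5000 ± 2.6363i


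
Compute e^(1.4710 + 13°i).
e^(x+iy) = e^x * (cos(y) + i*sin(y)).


e^1.4710 = 4.3536
cos(13°) = 0.97437
sin(13°) = 0.22495
Real = 4.3536*0.97437 = 4.2420
Imag = 4.3536*0.22495 = 0.9793

4.2420 + 0.9793i


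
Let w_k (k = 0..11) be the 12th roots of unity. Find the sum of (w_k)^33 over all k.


The roots are w_k = w^k with w = e^(2*pi*i/12), and (w^k)^33 = (w^33)^k.
So S = 1 + u + u^2 + ... + u^(11) with u = w^33.
33 = 2*12 + 9, so 33 is not a multiple of 12: u = (w^12)^2 * w^9 = w^9 ≠ 1 (w is a primitive 12th root), while u^12 = (w^12)^33 = 1.
Geometric series: S = (1 - u^12)/(1 - u) = (1 - 1)/(1 - u) = 0

S = 0


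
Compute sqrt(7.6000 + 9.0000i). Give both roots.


|z| = sqrt(57.76+81) = 11.7796
sqrt((|z|+a)/2) = sqrt((11.7796+7.6)/2) = sqrt(9.6898) = 3.1128
sqrt((|z|-a)/2) = sqrt((11.7796-7.6)/2) = sqrt(2.0898) = 1.4456

±(3.1128 + 1.4456i) i.e. 3.1128 + 1.4456i and -3.1128 - 1.4456i


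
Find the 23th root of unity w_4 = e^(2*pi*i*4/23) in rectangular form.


Angle = 360*4/23 = 62.6087°
a = cos(62.6087°) = 0.4601
b = sin(62.6087°) = 0.8879

0.4601 + 0.8879i


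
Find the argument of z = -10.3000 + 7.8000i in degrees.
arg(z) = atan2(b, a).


Re = -10.3, Im = 7.8
arg = atan2(7.8, -10.3) = 142.8640 degrees

arg(z) = 142.8640 degrees


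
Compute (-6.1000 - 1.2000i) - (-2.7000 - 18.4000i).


Real: -6.1 + 2.7 = -3.4
Imag: -1.2 + 18.4 = 17.2

-3.4000 + 17.2000i


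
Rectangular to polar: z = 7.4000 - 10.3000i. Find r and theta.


r = sqrt(54.76+106.09) = sqrt(160.85) = 12.6827
theta = atan2(-10.3, 7.4) = -54.3048 degrees

r = 12.6827, theta = -54.3048 degrees


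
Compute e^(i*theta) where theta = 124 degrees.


cos(124°) = -0.5592
sin(124°) = 0.8290

e^(i*124°) = -0.5592 + 0.8290i


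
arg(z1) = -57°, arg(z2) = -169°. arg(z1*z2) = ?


arg(z1*z2) = -57° - 169° = -226°
Normalized to (-180°, 180°]: 134°

134°


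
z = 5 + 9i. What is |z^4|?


|z| = sqrt(25+81) = sqrt(106) = 10.2956
|z^4| = |z|^4 = (sqrt(106))^4 = 106^2 = 11236

|z^4| = 11236


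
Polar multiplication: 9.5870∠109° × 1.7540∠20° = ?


r = 9.5870 * 1.7540 = 16.8156
theta = 109° + 20° = 129° = 129° (mod 360)

16.8156 cis(129°)


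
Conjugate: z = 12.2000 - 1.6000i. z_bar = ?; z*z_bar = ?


z_bar = 12.2000 + 1.6000i
z*z_bar = 12.2^2 + (-1.6)^2 = 148.84 + 2.56 = 151.4

z_bar = 12.2000 + 1.6000i, z*z_bar = 151.4


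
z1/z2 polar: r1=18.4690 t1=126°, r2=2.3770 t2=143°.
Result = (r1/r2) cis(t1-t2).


r = 18.4690 / 2.3770 = 7.7699
theta = 126° - 143° = -17° = 343° (mod 360)

7.7699 cis(343°)


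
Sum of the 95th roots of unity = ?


The sum of all 95th roots of unity is 0.
Geometric series: (1 - w^95)/(1 - w) = (1-1)/(1-w) = 0 since w^95 = 1, w ≠ 1.
Alternatively: coefficient of z^94 in z^95 - 1 is 0.

0


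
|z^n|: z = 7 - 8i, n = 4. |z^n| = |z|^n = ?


|z| = sqrt(49+64) = sqrt(113) = 10.6301
|z^4| = |z|^4 = (sqrt(113))^4 = 113^2 = 12769

|z^4| = 12769


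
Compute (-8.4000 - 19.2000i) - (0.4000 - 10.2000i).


Real: -8.4 - 0.4 = -8.8
Imag: -19.2 + 10.2 = -9

-8.8000 - 9.0000i


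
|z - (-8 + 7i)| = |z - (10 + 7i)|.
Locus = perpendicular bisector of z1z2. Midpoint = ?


Equal distances means the locus is the perpendicular bisector of z1 and z2.
Midpoint = ((-8+10)/2, (7+7)/2) = (1.0000, 7.0000)

Perpendicular bisector through (1.0000, 7.0000)


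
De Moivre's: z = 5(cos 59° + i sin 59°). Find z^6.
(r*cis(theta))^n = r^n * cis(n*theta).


r^6 = 5^6 = 15625
n*theta = 6*59° = 354° = 354° (mod 360)
a = 15625*cos(354°) = 15539.4046
b = 15625*sin(354°) = -1633.2572

15625 cis(354°) = 15539.4046 - 1633.2572i


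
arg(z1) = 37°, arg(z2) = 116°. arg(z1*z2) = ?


arg(z1*z2) = 37° + 116° = 153°
Normalized to (-180°, 180°]: 153°

153°


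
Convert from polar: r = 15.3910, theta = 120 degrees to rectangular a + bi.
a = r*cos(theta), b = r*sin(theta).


a = 15.3910*cos(120°) = 15.3910*(-0.5) = -7.6955
b = 15.3910*sin(120°) = 15.3910*0.866025 = 13.3290

-7.6955 + 13.3290i


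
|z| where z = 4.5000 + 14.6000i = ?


|z| = sqrt(4.5^2 + 14.6^2) = sqrt(20.25 + 213.16) = sqrt(233.41) = 15.2778

|z| = 15.2778


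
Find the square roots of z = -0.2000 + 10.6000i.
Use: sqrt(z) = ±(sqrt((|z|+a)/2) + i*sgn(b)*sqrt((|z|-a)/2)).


|z| = sqrt(0.04+112.36) = 10.6019
sqrt((|z|+a)/2) = sqrt((10.6019+(-0.2))/2) = sqrt(5.2009) = 2.2806
sqrt((|z|-a)/2) = sqrt((10.6019-(-0.2))/2) = sqrt(5.4009) = 2.3240

±(2.2806 + 2.3240i) i.e. 2.2806 + 2.3240i and -2.2806 - 2.3240i


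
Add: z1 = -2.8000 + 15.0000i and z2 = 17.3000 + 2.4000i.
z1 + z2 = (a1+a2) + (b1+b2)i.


Real: -2.8 + 17.3 = 14.5
Imag: 15 + 2.4 = 17.4

14.5000 + 17.4000i


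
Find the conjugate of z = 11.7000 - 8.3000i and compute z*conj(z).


z_bar = 11.7000 + 8.3000i
z*z_bar = 11.7^2 + (-8.3)^2 = 136.89 + 68.89 = 205.78

z_bar = 11.7000 + 8.3000i, z*z_bar = 205.78


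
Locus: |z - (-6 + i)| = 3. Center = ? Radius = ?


|z - z0| = r is a circle with center z0 and radius r.
Center = (-6, 1), radius = 3

Circle with center (-6, 1) and radius 3


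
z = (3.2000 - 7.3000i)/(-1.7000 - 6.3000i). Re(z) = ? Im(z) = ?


Multiply by conjugate: (3.2000 - 7.3000i)(-1.7000 + 6.3000i) / ((-1.7)^2 + (-6.3)^2)
Numerator real = 3.2*(-1.7) - (7.3)*(-6.3) = 40.55
Numerator imag = -7.3*(-1.7) - 3.2*(-6.3) = 32.57
Denominator = 42.58
Re(z) = 40.55/42.58 = 0.9523
Im(z) = 32.57/42.58 = 0.7649

Re(z) = 0.9523, Im(z) = 0.7649


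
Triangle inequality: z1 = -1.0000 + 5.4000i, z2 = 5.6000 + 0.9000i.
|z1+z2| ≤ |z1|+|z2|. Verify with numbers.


|z1| = sqrt((-1)^2 + 5.4^2) = sqrt(30.16) = 5.4918
|z2| = sqrt(5.6^2 + 0.9^2) = sqrt(32.17) = 5.6719
z1+z2 = 4.6000 + 6.3000i
|z1+z2| = sqrt(60.85) = 7.8006
|z1|+|z2| = 5.4918 + 5.6719 = 11.1637

|z1+z2| = 7.8006 ≤ |z1|+|z2| = 11.1637 (verified)


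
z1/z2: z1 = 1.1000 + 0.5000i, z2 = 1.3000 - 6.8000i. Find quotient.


Conjugate of z2 = 1.3000 + 6.8000i
Numerator: (1.1000 + 0.5000i)(1.3000 + 6.8000i) = -1.9700 + 8.1300i
Denominator: 1.3^2 + (-6.8)^2 = 47.93
Result = (-1.9700 + 8.1300i)/47.93

-0.0411 + 0.1696i


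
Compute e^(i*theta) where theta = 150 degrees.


cos(150°) = -0.8660
sin(150°) = 0.5000

e^(i*150°) = -0.8660 + 0.5000i


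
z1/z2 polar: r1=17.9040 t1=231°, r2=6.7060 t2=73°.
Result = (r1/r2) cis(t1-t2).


r = 17.9040 / 6.7060 = 2.6698
theta = 231° - 73° = 158° = 158° (mod 360)

2.6698 cis(158°)


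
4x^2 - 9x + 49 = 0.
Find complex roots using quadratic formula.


disc = (-9)^2 - 4*4*49 = 81 - 784 = -703
sqrt(|disc|) = sqrt(703) = 26.5141
Real part = 9/(2*4) = 1.1250
Imag part = 26.5141/(2*4) = 3.3143

1.1250 ± 3.3143i


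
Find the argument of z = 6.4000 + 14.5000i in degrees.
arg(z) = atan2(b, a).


Re = 6.4, Im = 14.5
arg = atan2(14.5, 6.4) = 66.1843 degrees

arg(z) = 66.1843 degrees


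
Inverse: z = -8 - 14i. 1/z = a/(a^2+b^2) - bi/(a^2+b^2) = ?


|z|^2 = 64+196 = 260
1/z = (-8 + 14i)/260

1/z = -0.0308 + 0.0538i


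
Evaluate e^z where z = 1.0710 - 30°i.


e^1.0710 = 2.918296
cos(-30°) = 0.86603
sin(-30°) = -0.5
Real = 2.918296*0.86603 = 2.5273
Imag = 2.918296*(-0.5) = -1.4591

2.5273 - 1.4591i


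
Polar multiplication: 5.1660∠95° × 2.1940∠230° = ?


r = 5.1660 * 2.1940 = 11.3342
theta = 95° + 230° = 325° = 325° (mod 360)

11.3342 cis(325°)


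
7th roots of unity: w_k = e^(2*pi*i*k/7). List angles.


The 7th roots of unity are cis(360k/7°) for k=0..6
Angle step = 360/7 = 51.4286°
Primitive root: cis(51.4286°)
Primitive root = 0.6235 + 0.7818i

7 roots at angles: 0°, 51.4286°, 102.8571°, 154.2857°, 205.7143°, 257.1429°, 308.5714°


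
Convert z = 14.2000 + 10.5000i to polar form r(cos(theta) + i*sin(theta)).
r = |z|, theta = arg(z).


r = sqrt(201.64+110.25) = sqrt(311.89) = 17.6604
theta = atan2(10.5, 14.2) = 36.4806 degrees

r = 17.6604, theta = 36.4806 degrees


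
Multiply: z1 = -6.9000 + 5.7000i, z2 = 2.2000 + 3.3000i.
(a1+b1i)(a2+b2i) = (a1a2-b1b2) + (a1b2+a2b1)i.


Real = -6.9*2.2 - 5.7*3.3 = -15.18 - 18.81 = -33.99
Imag = -6.9*3.3 + 2.2*5.7 = -22.77 + 12.54 = -10.23

-33.9900 - 10.2300i


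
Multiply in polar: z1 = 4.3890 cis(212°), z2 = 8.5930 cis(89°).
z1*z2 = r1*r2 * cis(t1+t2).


r = 4.3890 * 8.5930 = 37.7147
theta = 212° + 89° = 301° = 301° (mod 360)

37.7147 cis(301°)


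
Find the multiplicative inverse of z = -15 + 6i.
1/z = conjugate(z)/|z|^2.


|z|^2 = 225+36 = 261
1/z = (-15 - 6i)/261

1/z = -0.0575 - 0.0230i


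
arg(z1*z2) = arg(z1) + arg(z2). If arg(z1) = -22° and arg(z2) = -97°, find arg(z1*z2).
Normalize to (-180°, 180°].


arg(z1*z2) = -22° - 97° = -119°
Normalized to (-180°, 180°]: -119°

-119°


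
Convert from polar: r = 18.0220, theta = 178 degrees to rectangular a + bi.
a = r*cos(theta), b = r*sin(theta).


a = 18.0220*cos(178°) = 18.0220*(-0.99939) = -18.0110
b = 18.0220*sin(178°) = 18.0220*0.0349 = 0.6290

-18.0110 + 0.6290i


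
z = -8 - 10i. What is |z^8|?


|z| = sqrt(64+100) = sqrt(164) = 12.8062
|z^8| = |z|^8 = (sqrt(164))^8 = 164^4 = 723394816

|z^8| = 723394816


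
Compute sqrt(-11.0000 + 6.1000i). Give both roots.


|z| = sqrt(121+37.21) = 12.5782
sqrt((|z|+a)/2) = sqrt((12.5782+(-11))/2) = sqrt(0.7891) = 0.8883
sqrt((|z|-a)/2) = sqrt((12.5782-(-11))/2) = sqrt(11.7891) = 3.4335

±(0.8883 + 3.4335i) i.e. 0.8883 + 3.4335i and -0.8883 - 3.4335i


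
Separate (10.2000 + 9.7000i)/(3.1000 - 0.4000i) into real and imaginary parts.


Multiply by conjugate: (10.2000 + 9.7000i)(3.1000 + 0.4000i) / (3.1^2 + (-0.4)^2)
Numerator real = 10.2*3.1 + 9.7*(-0.4) = 27.74
Numerator imag = 9.7*3.1 - 10.2*(-0.4) = 34.15
Denominator = 9.77
Re(z) = 27.74/9.77 = 2.8393
Im(z) = 34.15/9.77 = 3.4954

Re(z) = 2.8393, Im(z) = 3.4954


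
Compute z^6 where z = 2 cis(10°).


r^6 = 2^6 = 64
n*theta = 6*10° = 60° = 60° (mod 360)
a = 64*cos(60°) = 32.0000
b = 64*sin(60°) = 55.4256

64 cis(60°) = 32.0000 + 55.4256i


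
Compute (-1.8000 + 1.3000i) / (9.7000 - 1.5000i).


Conjugate of z2 = 9.7000 + 1.5000i
Numerator: (-1.8000 + 1.3000i)(9.7000 + 1.5000i) = -19.4100 + 9.9100i
Denominator: 9.7^2 + (-1.5)^2 = 96.34
Result = (-19.4100 + 9.9100i)/96.34

-0.2015 + 0.1029i


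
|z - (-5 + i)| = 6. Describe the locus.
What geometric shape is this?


|z - z0| = r is a circle with center z0 and radius r.
Center = (-5, 1), radius = 6

Circle with center (-5, 1) and radius 6


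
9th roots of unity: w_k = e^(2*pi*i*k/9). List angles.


The 9th roots of unity are cis(360k/9°) for k=0..8
Angle step = 360/9 = 40°
Primitive root: cis(40°)
Primitive root = 0.7660 + 0.6428i

9 roots at angles: 0°, 40°, 80°, 120°, 160°, 200°, 240°, 280°, 320°


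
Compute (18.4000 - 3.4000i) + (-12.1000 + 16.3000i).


Real: 18.4 - 12.1 = 6.3
Imag: -3.4 + 16.3 = 12.9

6.3000 + 12.9000i


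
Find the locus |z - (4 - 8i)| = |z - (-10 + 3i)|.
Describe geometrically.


Equal distances means the locus is the perpendicular bisector of z1 and z2.
Midpoint = ((4+(-10))/2, (-8+3)/2) = (-3.0000, -2.5000)

Perpendicular bisector through (-3.0000, -2.5000)


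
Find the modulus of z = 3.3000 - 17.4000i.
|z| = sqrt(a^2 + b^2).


|z| = sqrt(3.3^2 + (-17.4)^2) = sqrt(10.89 + 302.76) = sqrt(313.65) = 17.7102

|z| = 17.7102


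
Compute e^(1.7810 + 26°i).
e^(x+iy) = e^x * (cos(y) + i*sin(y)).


e^1.7810 = 5.9358
cos(26°) = 0.8988
sin(26°) = 0.43837
Real = 5.9358*0.8988 = 5.3351
Imag = 5.9358*0.43837 = 2.6021

5.3351 + 2.6021i


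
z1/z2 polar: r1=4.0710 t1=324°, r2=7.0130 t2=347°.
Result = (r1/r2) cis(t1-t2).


r = 4.0710 / 7.0130 = 0.5805
theta = 324° - 347° = -23° = 337° (mod 360)

0.5805 cis(337°)


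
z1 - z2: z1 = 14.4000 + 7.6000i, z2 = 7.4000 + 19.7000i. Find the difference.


Real: 14.4 - 7.4 = 7
Imag: 7.6 - 19.7 = -12.1

7.0000 - 12.1000i


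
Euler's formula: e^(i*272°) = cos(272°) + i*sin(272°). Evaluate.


cos(272°) = 0.0349
sin(272°) = -0.9994

e^(i*272°) = 0.0349 - 0.9994i


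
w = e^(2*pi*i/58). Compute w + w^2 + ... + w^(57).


With w = e^(2*pi*i/58), all 58 of the 58th roots of unity w^0 = 1, w, ..., w^(57) sum to 0: 1 + w + ... + w^(57) = (1 - w^58)/(1 - w) = 0 since w^58 = 1, w ≠ 1.
Removing the root 1: w + w^2 + ... + w^(57) = 0 - 1 = -1

Sum = -1


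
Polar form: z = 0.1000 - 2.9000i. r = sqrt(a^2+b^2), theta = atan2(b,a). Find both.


r = sqrt(0.01+8.41) = sqrt(8.42) = 2.9017
theta = atan2(-2.9, 0.1) = -88.0251 degrees

r = 2.9017, theta = -88.0251 degrees


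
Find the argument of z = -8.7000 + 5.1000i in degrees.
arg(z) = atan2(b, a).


Re = -8.7, Im = 5.1
arg = atan2(5.1, -8.7) = 149.6209 degrees

arg(z) = 149.6209 degrees


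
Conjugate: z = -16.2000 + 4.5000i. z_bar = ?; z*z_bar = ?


z_bar = -16.2000 - 4.5000i
z*z_bar = (-16.2)^2 + 4.5^2 = 262.44 + 20.25 = 282.69

z_bar = -16.2000 - 4.5000i, z*z_bar = 282.69


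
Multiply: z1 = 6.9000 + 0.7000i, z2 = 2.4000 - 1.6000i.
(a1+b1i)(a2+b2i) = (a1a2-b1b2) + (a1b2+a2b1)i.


Real = 6.9*2.4 - 0.7*(-1.6) = 16.56 - (-1.12) = 17.68
Imag = 6.9*(-1.6) + 2.4*0.7 = -11.04 + 1.68 = -9.36

17.6800 - 9.3600i


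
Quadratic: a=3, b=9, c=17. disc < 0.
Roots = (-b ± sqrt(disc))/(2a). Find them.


disc = 9^2 - 4*3*17 = 81 - 204 = -123
sqrt(|disc|) = sqrt(123) = 11.0905
Real part = -9/(2*3) = -1.5000
Imag part = 11.0905/(2*3) = 1.8484

-1.5000 ± 1.8484i


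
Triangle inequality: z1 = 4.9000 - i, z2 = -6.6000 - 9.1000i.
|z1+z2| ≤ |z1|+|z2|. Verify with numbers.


|z1| = sqrt(4.9^2 + (-1)^2) = sqrt(25.01) = 5.0010
|z2| = sqrt((-6.6)^2 + (-9.1)^2) = sqrt(126.37) = 11.2414
z1+z2 = -1.7000 - 10.1000i
|z1+z2| = sqrt(104.9) = 10.2421
|z1|+|z2| = 5.0010 + 11.2414 = 16.2424

|z1+z2| = 10.2421 ≤ |z1|+|z2| = 16.2424 (verified)


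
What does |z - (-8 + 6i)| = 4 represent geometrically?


|z - z0| = r is a circle with center z0 and radius r.
Center = (-8, 6), radius = 4

Circle with center (-8, 6) and radius 4


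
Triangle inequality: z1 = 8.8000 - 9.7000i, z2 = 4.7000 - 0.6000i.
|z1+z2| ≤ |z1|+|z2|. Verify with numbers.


|z1| = sqrt(8.8^2 + (-9.7)^2) = sqrt(171.53) = 13.0969
|z2| = sqrt(4.7^2 + (-0.6)^2) = sqrt(22.45) = 4.7381
z1+z2 = 13.5000 - 10.3000i
|z1+z2| = sqrt(288.34) = 16.9806
|z1|+|z2| = 13.0969 + 4.7381 = 17.8350

|z1+z2| = 16.9806 ≤ |z1|+|z2| = 17.8350 (verified)


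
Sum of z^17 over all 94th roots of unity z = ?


The roots are w_k = w^k with w = e^(2*pi*i/94), and (w^k)^17 = (w^17)^k.
So S = 1 + u + u^2 + ... + u^(93) with u = w^17.
17 = 0*94 + 17, so 17 is not a multiple of 94: u = w^17 ≠ 1 (w is a primitive 94th root), while u^94 = (w^94)^17 = 1.
Geometric series: S = (1 - u^94)/(1 - u) = (1 - 1)/(1 - u) = 0

S = 0


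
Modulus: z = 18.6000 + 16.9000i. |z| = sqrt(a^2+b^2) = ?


|z| = sqrt(18.6^2 + 16.9^2) = sqrt(345.96 + 285.61) = sqrt(631.57) = 25.1311

|z| = 25.1311


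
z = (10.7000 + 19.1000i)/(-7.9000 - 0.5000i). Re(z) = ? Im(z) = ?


Multiply by conjugate: (10.7000 + 19.1000i)(-7.9000 + 0.5000i) / ((-7.9)^2 + (-0.5)^2)
Numerator real = 10.7*(-7.9) + 19.1*(-0.5) = -94.08
Numerator imag = 19.1*(-7.9) - 10.7*(-0.5) = -145.54
Denominator = 62.66
Re(z) = -94.08/62.66 = -1.5014
Im(z) = -145.54/62.66 = -2.3227

Re(z) = -1.5014, Im(z) = -2.3227


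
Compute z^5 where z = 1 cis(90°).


r^5 = 1^5 = 1
n*theta = 5*90° = 450° = 90° (mod 360)
a = 1*cos(90°) = 0
b = 1*sin(90°) = 1.0000

1 cis(90°) = 0 + 1.0000i


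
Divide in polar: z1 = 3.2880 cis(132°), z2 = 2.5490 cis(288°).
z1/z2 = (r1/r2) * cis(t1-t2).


r = 3.2880 / 2.5490 = 1.2899
theta = 132° - 288° = -156° = 204° (mod 360)

1.2899 cis(204°)


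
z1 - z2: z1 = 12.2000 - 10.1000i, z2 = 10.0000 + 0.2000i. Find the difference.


Real: 12.2 - 10 = 2.2
Imag: -10.1 - 0.2 = -10.3

2.2000 - 10.3000i


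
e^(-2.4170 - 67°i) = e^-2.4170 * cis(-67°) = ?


e^-2.4170 = 0.08919
cos(-67°) = 0.3907
sin(-67°) = -0.9205
Real = 0.08919*0.3907 = 0.0348
Imag = 0.08919*(-0.9205) = -0.0821

0.0348 - 0.0821i


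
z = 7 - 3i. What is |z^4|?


|z| = sqrt(49+9) = sqrt(58) = 7.6158
|z^4| = |z|^4 = (sqrt(58))^4 = 58^2 = 3364

|z^4| = 3364


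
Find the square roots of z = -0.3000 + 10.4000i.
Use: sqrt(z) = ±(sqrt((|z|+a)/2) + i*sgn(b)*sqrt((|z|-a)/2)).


|z| = sqrt(0.09+108.16) = 10.4043
sqrt((|z|+a)/2) = sqrt((10.4043+(-0.3))/2) = sqrt(5.0522) = 2.2477
sqrt((|z|-a)/2) = sqrt((10.4043-(-0.3))/2) = sqrt(5.3522) = 2.3135

±(2.2477 + 2.3135i) i.e. 2.2477 + 2.3135i and -2.2477 - 2.3135i


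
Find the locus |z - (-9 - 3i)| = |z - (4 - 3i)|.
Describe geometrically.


Equal distances means the locus is the perpendicular bisector of z1 and z2.
Midpoint = ((-9+4)/2, (-3+(-3))/2) = (-2.5000, -3.0000)

Perpendicular bisector through (-2.5000, -3.0000)


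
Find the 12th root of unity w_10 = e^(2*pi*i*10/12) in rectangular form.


Angle = 360*10/12 = 300°
a = cos(300°) = 0.5000
b = sin(300°) = -0.8660

0.5000 - 0.8660i


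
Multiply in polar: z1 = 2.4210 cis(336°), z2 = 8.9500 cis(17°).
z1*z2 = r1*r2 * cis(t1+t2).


r = 2.4210 * 8.9500 = 21.6679
theta = 336° + 17° = 353° = 353° (mod 360)

21.6679 cis(353°)


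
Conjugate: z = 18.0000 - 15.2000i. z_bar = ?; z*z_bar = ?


z_bar = 18.0000 + 15.2000i
z*z_bar = 18^2 + (-15.2)^2 = 324 + 231.04 = 555.04

z_bar = 18.0000 + 15.2000i, z*z_bar = 555.04


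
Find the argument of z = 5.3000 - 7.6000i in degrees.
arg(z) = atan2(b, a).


Re = 5.3, Im = -7.6
arg = atan2(-7.6, 5.3) = -55.1093 degrees

arg(z) = -55.1093 degrees


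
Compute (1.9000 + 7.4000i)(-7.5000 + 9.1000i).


Real = 1.9*(-7.5) - 7.4*9.1 = -14.25 - 67.34 = -81.59
Imag = 1.9*9.1 - (7.5)*7.4 = 17.29 - (55.5) = -38.21

-81.5900 - 38.2100i


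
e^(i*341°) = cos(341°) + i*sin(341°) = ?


cos(341°) = 0.9455
sin(341°) = -0.3256

e^(i*341°) = 0.9455 - 0.3256i


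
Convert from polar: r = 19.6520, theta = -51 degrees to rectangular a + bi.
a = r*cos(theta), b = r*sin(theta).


a = 19.6520*cos(-51°) = 19.6520*0.62932 = 12.3674
b = 19.6520*sin(-51°) = 19.6520*(-0.777146) = -15.2725

12.3674 - 15.2725i


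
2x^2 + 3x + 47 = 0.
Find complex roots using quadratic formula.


disc = 3^2 - 4*2*47 = 9 - 376 = -367
sqrt(|disc|) = sqrt(367) = 19.1572
Real part = -3/(2*2) = -0.7500
Imag part = 19.1572/(2*2) = 4.7893

-0.7500 ± 4.7893i


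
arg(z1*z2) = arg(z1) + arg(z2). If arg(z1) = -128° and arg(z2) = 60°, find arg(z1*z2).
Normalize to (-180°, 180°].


arg(z1*z2) = -128° + 60° = -68°
Normalized to (-180°, 180°]: -68°

-68°


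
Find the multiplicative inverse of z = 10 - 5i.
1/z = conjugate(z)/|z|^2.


|z|^2 = 100+25 = 125
1/z = (10 + 5i)/125

1/z = 0.0800 + 0.0400i


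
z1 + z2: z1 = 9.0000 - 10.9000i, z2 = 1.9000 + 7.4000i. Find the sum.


Real: 9 + 1.9 = 10.9
Imag: -10.9 + 7.4 = -3.5

10.9000 - 3.5000i


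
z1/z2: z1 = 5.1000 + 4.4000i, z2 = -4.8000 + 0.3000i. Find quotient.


Conjugate of z2 = -4.8000 - 0.3000i
Numerator: (5.1000 + 4.4000i)(-4.8000 - 0.3000i) = -23.1600 - 22.6500i
Denominator: (-4.8)^2 + 0.3^2 = 23.13
Result = (-23.1600 - 22.6500i)/23.13

-1.0013 - 0.9792i


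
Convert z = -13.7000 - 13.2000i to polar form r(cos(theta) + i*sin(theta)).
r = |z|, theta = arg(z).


r = sqrt(187.69+174.24) = sqrt(361.93) = 19.0245
theta = atan2(-13.2, -13.7) = -136.0649 degrees

r = 19.0245, theta = -136.0649 degrees


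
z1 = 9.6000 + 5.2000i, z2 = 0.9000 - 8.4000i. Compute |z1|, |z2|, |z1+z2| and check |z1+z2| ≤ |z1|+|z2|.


|z1| = sqrt(9.6^2 + 5.2^2) = sqrt(119.2) = 10.9179
|z2| = sqrt(0.9^2 + (-8.4)^2) = sqrt(71.37) = 8.4481
z1+z2 = 10.5000 - 3.2000i
|z1+z2| = sqrt(120.49) = 10.9768
|z1|+|z2| = 10.9179 + 8.4481 = 19.3660

|z1+z2| = 10.9768 ≤ |z1|+|z2| = 19.3660 (verified)


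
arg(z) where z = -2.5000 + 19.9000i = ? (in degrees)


Re = -2.5, Im = 19.9
arg = atan2(19.9, -2.5) = 97.1604 degrees

arg(z) = 97.1604 degrees


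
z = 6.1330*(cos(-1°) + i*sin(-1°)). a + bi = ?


a = 6.1330*cos(-1°) = 6.1330*0.99985 = 6.1321
b = 6.1330*sin(-1°) = 6.1330*(-0.01745) = -0.1070

6.1321 - 0.1070i


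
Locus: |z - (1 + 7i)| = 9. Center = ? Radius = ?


|z - z0| = r is a circle with center z0 and radius r.
Center = (1, 7), radius = 9

Circle with center (1, 7) and radius 9


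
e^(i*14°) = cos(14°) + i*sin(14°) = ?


cos(14°) = 0.9703
sin(14°) = 0.2419

e^(i*14°) = 0.9703 + 0.2419i


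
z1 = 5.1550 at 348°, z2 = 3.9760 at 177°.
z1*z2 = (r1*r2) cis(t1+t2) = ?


r = 5.1550 * 3.9760 = 20.4963
theta = 348° + 177° = 525° = 165° (mod 360)

20.4963 cis(165°)


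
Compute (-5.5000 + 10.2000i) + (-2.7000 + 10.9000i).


Real: -5.5 - 2.7 = -8.2
Imag: 10.2 + 10.9 = 21.1

-8.2000 + 21.1000i


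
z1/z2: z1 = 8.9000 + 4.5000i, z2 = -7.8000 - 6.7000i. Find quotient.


Conjugate of z2 = -7.8000 + 6.7000i
Numerator: (8.9000 + 4.5000i)(-7.8000 + 6.7000i) = -99.5700 + 24.5300i
Denominator: (-7.8)^2 + (-6.7)^2 = 105.73
Result = (-99.5700 + 24.5300i)/105.73

-0.9417 + 0.2320i


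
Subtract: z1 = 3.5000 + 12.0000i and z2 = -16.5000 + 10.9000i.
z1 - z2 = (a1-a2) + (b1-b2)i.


Real: 3.5 + 16.5 = 20
Imag: 12 - 10.9 = 1.1

20.0000 + 1.1000i


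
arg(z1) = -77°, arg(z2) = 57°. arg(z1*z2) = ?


arg(z1*z2) = -77° + 57° = -20°
Normalized to (-180°, 180°]: -20°

-20°


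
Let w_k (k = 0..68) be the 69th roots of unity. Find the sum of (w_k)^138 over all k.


The roots are w_k = w^k with w = e^(2*pi*i/69), and (w^k)^138 = (w^138)^k.
So S = 1 + u + u^2 + ... + u^(68) with u = w^138.
138 = 2*69 + 0, so 138 is a multiple of 69 and u = (w^69)^2 = 1.
Every one of the 69 terms equals 1: S = 69

S = 69


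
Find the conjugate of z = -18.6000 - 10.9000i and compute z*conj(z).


z_bar = -18.6000 + 10.9000i
z*z_bar = (-18.6)^2 + (-10.9)^2 = 345.96 + 118.81 = 464.77

z_bar = -18.6000 + 10.9000i, z*z_bar = 464.77


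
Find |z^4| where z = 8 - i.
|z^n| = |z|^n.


|z| = sqrt(64+1) = sqrt(65) = 8.0623
|z^4| = |z|^4 = (sqrt(65))^4 = 65^2 = 4225

|z^4| = 4225


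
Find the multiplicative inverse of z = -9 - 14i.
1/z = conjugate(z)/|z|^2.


|z|^2 = 81+196 = 277
1/z = (-9 + 14i)/277

1/z = -0.0325 + 0.0505i


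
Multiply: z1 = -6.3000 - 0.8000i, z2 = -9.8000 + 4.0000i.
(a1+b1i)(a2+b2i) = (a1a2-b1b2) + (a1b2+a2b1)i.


Real = -6.3*(-9.8) - (-0.8)*4 = 61.74 - (-3.2) = 64.94
Imag = -6.3*4 - (9.8)*(-0.8) = -25.2 + 7.84 = -17.36

64.9400 - 17.3600i


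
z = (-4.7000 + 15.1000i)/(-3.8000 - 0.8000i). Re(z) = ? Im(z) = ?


Multiply by conjugate: (-4.7000 + 15.1000i)(-3.8000 + 0.8000i) / ((-3.8)^2 + (-0.8)^2)
Numerator real = -4.7*(-3.8) + 15.1*(-0.8) = 5.78
Numerator imag = 15.1*(-3.8) - (-4.7)*(-0.8) = -61.14
Denominator = 15.08
Re(z) = 5.78/15.08 = 0.3833
Im(z) = -61.14/15.08 = -4.0544

Re(z) = 0.3833, Im(z) = -4.0544


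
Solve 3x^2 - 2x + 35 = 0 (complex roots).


disc = (-2)^2 - 4*3*35 = 4 - 420 = -416
sqrt(|disc|) = sqrt(416) = 20.3961
Real part = 2/(2*3) = 0.3333
Imag part = 20.3961/(2*3) = 3.3993

0.3333 ± 3.3993i


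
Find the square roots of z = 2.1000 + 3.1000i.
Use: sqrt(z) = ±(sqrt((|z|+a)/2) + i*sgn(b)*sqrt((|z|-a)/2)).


|z| = sqrt(4.41+9.61) = 3.7443
sqrt((|z|+a)/2) = sqrt((3.7443+2.1)/2) = sqrt(2.9222) = 1.7094
sqrt((|z|-a)/2) = sqrt((3.7443-2.1)/2) = sqrt(0.8222) = 0.9067

±(1.7094 + 0.9067i) i.e. 1.7094 + 0.9067i and -1.7094 - 0.9067i


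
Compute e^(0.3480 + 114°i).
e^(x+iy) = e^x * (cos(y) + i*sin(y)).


e^0.3480 = 1.4162
cos(114°) = -0.4067
sin(114°) = 0.91355
Real = 1.4162*(-0.4067) = -0.5760
Imag = 1.4162*0.91355 = 1.2938

-0.5760 + 1.2938i


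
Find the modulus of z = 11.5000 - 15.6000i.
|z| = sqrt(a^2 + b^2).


|z| = sqrt(11.5^2 + (-15.6)^2) = sqrt(132.25 + 243.36) = sqrt(375.61) = 19.3807

|z| = 19.3807


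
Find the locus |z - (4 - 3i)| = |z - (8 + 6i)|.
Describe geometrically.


Equal distances means the locus is the perpendicular bisector of z1 and z2.
Midpoint = ((4+8)/2, (-3+6)/2) = (6.0000, 1.5000)

Perpendicular bisector through (6.0000, 1.5000)


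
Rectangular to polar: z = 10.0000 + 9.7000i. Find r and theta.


r = sqrt(100+94.09) = sqrt(194.09) = 13.9316
theta = atan2(9.7, 10) = 44.1275 degrees

r = 13.9316, theta = 44.1275 degrees


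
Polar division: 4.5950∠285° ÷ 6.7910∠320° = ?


r = 4.5950 / 6.7910 = 0.6766
theta = 285° - 320° = -35° = 325° (mod 360)

0.6766 cis(325°)


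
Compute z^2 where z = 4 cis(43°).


r^2 = 4^2 = 16
n*theta = 2*43° = 86° = 86° (mod 360)
a = 16*cos(86°) = 1.1161
b = 16*sin(86°) = 15.9610

16 cis(86°) = 1.1161 + 15.9610i


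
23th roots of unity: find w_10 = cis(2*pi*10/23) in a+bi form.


Angle = 360*10/23 = 156.5217°
a = cos(156.5217°) = -0.9172
b = sin(156.5217°) = 0.3984

-0.9172 + 0.3984i


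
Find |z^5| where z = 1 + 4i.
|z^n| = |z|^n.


|z| = sqrt(1+16) = sqrt(17) = 4.1231
|z^5| = |z|^5 = (sqrt(17))^5 = 17^2 * sqrt(17) = 289*sqrt(17)

|z^5| = 289*sqrt(17) ≈ 1191.5775


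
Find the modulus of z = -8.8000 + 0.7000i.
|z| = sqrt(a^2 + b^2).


|z| = sqrt((-8.8)^2 + 0.7^2) = sqrt(77.44 + 0.49) = sqrt(77.93) = 8.8278

|z| = 8.8278


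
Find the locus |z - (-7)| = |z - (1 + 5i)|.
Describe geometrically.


Equal distances means the locus is the perpendicular bisector of z1 and z2.
Midpoint = ((-7+1)/2, (0+5)/2) = (-3.0000, 2.5000)

Perpendicular bisector through (-3.0000, 2.5000)


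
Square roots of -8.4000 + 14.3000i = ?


|z| = sqrt(70.56+204.49) = 16.5846
sqrt((|z|+a)/2) = sqrt((16.5846+(-8.4))/2) = sqrt(4.0923) = 2.0229
sqrt((|z|-a)/2) = sqrt((16.5846-(-8.4))/2) = sqrt(12.4923) = 3.5344

±(2.0229 + 3.5344i) i.e. 2.0229 + 3.5344i and -2.0229 - 3.5344i


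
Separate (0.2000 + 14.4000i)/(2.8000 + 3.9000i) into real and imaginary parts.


Multiply by conjugate: (0.2000 + 14.4000i)(2.8000 - 3.9000i) / (2.8^2 + 3.9^2)
Numerator real = 0.2*2.8 + 14.4*3.9 = 56.72
Numerator imag = 14.4*2.8 - 0.2*3.9 = 39.54
Denominator = 23.05
Re(z) = 56.72/23.05 = 2.4607
Im(z) = 39.54/23.05 = 1.7154

Re(z) = 2.4607, Im(z) = 1.7154


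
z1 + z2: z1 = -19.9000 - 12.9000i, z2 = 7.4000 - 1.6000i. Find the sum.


Real: -19.9 + 7.4 = -12.5
Imag: -12.9 - 1.6 = -14.5

-12.5000 - 14.5000i


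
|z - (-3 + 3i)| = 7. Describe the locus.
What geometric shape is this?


|z - z0| = r is a circle with center z0 and radius r.
Center = (-3, 3), radius = 7

Circle with center (-3, 3) and radius 7


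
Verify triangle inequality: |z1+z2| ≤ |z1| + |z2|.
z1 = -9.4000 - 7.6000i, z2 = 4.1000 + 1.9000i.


|z1| = sqrt((-9.4)^2 + (-7.6)^2) = sqrt(146.12) = 12.0880
|z2| = sqrt(4.1^2 + 1.9^2) = sqrt(20.42) = 4.5188
z1+z2 = -5.3000 - 5.7000i
|z1+z2| = sqrt(60.58) = 7.7833
|z1|+|z2| = 12.0880 + 4.5188 = 16.6068

|z1+z2| = 7.7833 ≤ |z1|+|z2| = 16.6068 (verified)


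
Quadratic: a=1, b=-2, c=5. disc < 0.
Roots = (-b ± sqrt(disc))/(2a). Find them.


disc = (-2)^2 - 4*1*5 = 4 - 20 = -16
sqrt(|disc|) = sqrt(16) = 4.0000
Real part = 2/(2*1) = 1.0000
Imag part = 4.0000/(2*1) = 2.0000

1.0000 ± 2.0000i


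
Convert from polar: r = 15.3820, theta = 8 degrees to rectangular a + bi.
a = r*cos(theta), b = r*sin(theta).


a = 15.3820*cos(8°) = 15.3820*0.99027 = 15.2323
b = 15.3820*sin(8°) = 15.3820*0.139173 = 2.1408

15.2323 + 2.1408i


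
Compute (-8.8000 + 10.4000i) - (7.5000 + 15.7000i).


Real: -8.8 - 7.5 = -16.3
Imag: 10.4 - 15.7 = -5.3

-16.3000 - 5.3000i


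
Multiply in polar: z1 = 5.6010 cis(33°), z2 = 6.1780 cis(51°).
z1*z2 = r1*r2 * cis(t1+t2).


r = 5.6010 * 6.1780 = 34.6030
theta = 33° + 51° = 84° = 84° (mod 360)

34.6030 cis(84°)


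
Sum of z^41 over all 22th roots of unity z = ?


The roots are w_k = w^k with w = e^(2*pi*i/22), and (w^k)^41 = (w^41)^k.
So S = 1 + u + u^2 + ... + u^(21) with u = w^41.
41 = 1*22 + 19, so 41 is not a multiple of 22: u = (w^22)^1 * w^19 = w^19 ≠ 1 (w is a primitive 22th root), while u^22 = (w^22)^41 = 1.
Geometric series: S = (1 - u^22)/(1 - u) = (1 - 1)/(1 - u) = 0

S = 0


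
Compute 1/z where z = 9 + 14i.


|z|^2 = 81+196 = 277
1/z = (9 - 14i)/277

1/z = 0.0325 - 0.0505i


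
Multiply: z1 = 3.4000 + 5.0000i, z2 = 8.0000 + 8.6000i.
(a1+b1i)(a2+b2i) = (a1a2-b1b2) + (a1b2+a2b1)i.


Real = 3.4*8 - 5*8.6 = 27.2 - 43 = -15.8
Imag = 3.4*8.6 + 8*5 = 29.24 + 40 = 69.24

-15.8000 + 69.2400i


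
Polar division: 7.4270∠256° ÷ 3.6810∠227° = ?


r = 7.4270 / 3.6810 = 2.0177
theta = 256° - 227° = 29° = 29° (mod 360)

2.0177 cis(29°)


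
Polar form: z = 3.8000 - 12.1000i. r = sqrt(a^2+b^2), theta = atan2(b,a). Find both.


r = sqrt(14.44+146.41) = sqrt(160.85) = 12.6827
theta = atan2(-12.1, 3.8) = -72.5651 degrees

r = 12.6827, theta = -72.5651 degrees


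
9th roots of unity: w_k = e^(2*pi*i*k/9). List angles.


The 9th roots of unity are cis(360k/9°) for k=0..8
Angle step = 360/9 = 40°
Primitive root: cis(40°)
Primitive root = 0.7660 + 0.6428i

9 roots at angles: 0°, 40°, 80°, 120°, 160°, 200°, 240°, 280°, 320°


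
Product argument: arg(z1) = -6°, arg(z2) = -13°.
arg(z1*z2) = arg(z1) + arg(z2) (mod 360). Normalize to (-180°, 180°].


arg(z1*z2) = -6° - 13° = -19°
Normalized to (-180°, 180°]: -19°

-19°


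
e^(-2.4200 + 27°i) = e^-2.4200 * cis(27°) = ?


e^-2.4200 = 0.0889
cos(27°) = 0.891
sin(27°) = 0.454
Real = 0.0889*0.891 = 0.0792
Imag = 0.0889*0.454 = 0.0404

0.0792 + 0.0404i


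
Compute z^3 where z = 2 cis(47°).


r^3 = 2^3 = 8
n*theta = 3*47° = 141° = 141° (mod 360)
a = 8*cos(141°) = -6.2172
b = 8*sin(141°) = 5.0346

8 cis(141°) = -6.2172 + 5.0346i


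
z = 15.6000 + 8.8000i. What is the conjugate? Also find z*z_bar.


z_bar = 15.6000 - 8.8000i
z*z_bar = 15.6^2 + 8.8^2 = 243.36 + 77.44 = 320.8

z_bar = 15.6000 - 8.8000i, z*z_bar = 320.8


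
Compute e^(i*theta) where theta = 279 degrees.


cos(279°) = 0.1564
sin(279°) = -0.9877

e^(i*279°) = 0.1564 - 0.9877i


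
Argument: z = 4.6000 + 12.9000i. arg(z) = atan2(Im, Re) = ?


Re = 4.6, Im = 12.9
arg = atan2(12.9, 4.6) = 70.3743 degrees

arg(z) = 70.3743 degrees


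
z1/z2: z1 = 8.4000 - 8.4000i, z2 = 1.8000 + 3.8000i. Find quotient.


Conjugate of z2 = 1.8000 - 3.8000i
Numerator: (8.4000 - 8.4000i)(1.8000 - 3.8000i) = -16.8000 - 47.0400i
Denominator: 1.8^2 + 3.8^2 = 17.68
Result = (-16.8000 - 47.0400i)/17.68

-0.9502 - 2.6606i


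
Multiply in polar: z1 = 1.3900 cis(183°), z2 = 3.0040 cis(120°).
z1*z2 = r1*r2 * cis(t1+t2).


r = 1.3900 * 3.0040 = 4.1756
theta = 183° + 120° = 303° = 303° (mod 360)

4.1756 cis(303°)


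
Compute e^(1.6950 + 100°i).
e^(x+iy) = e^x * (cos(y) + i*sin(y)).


e^1.6950 = 5.4466
cos(100°) = -0.17365
sin(100°) = 0.98481
Real = 5.4466*(-0.17365) = -0.9458
Imag = 5.4466*0.98481 = 5.3639

-0.9458 + 5.3639i


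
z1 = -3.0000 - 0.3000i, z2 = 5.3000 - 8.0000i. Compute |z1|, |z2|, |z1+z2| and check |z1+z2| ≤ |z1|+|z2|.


|z1| = sqrt((-3)^2 + (-0.3)^2) = sqrt(9.09) = 3.0150
|z2| = sqrt(5.3^2 + (-8)^2) = sqrt(92.09) = 9.5964
z1+z2 = 2.3000 - 8.3000i
|z1+z2| = sqrt(74.18) = 8.6128
|z1|+|z2| = 3.0150 + 9.5964 = 12.6114

|z1+z2| = 8.6128 ≤ |z1|+|z2| = 12.6114 (verified)


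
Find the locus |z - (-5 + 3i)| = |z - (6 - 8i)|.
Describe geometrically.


Equal distances means the locus is the perpendicular bisector of z1 and z2.
Midpoint = ((-5+6)/2, (3+(-8))/2) = (0.5000, -2.5000)

Perpendicular bisector through (0.5000, -2.5000)
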